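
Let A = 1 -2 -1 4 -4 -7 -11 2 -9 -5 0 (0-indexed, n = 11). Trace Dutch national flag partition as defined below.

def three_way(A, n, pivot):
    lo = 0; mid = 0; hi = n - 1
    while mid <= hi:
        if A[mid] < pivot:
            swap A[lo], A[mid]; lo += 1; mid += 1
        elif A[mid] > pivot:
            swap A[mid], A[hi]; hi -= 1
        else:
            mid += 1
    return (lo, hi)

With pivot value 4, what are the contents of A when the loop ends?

pivot = 4; lo=0, mid=0, hi=10
A[mid]=1<4: swap A[0],A[0]; lo=1,mid=1 → 1 -2 -1 4 -4 -7 -11 2 -9 -5 0
A[mid]=-2<4: swap A[1],A[1]; lo=2,mid=2 → 1 -2 -1 4 -4 -7 -11 2 -9 -5 0
A[mid]=-1<4: swap A[2],A[2]; lo=3,mid=3 → 1 -2 -1 4 -4 -7 -11 2 -9 -5 0
A[mid]=4=4: mid=4
A[mid]=-4<4: swap A[3],A[4]; lo=4,mid=5 → 1 -2 -1 -4 4 -7 -11 2 -9 -5 0
A[mid]=-7<4: swap A[4],A[5]; lo=5,mid=6 → 1 -2 -1 -4 -7 4 -11 2 -9 -5 0
A[mid]=-11<4: swap A[5],A[6]; lo=6,mid=7 → 1 -2 -1 -4 -7 -11 4 2 -9 -5 0
A[mid]=2<4: swap A[6],A[7]; lo=7,mid=8 → 1 -2 -1 -4 -7 -11 2 4 -9 -5 0
A[mid]=-9<4: swap A[7],A[8]; lo=8,mid=9 → 1 -2 -1 -4 -7 -11 2 -9 4 -5 0
A[mid]=-5<4: swap A[8],A[9]; lo=9,mid=10 → 1 -2 -1 -4 -7 -11 2 -9 -5 4 0
A[mid]=0<4: swap A[9],A[10]; lo=10,mid=11 → 1 -2 -1 -4 -7 -11 2 -9 -5 0 4
end: lo=10, hi=10; A = 1 -2 -1 -4 -7 -11 2 -9 -5 0 4

1 -2 -1 -4 -7 -11 2 -9 -5 0 4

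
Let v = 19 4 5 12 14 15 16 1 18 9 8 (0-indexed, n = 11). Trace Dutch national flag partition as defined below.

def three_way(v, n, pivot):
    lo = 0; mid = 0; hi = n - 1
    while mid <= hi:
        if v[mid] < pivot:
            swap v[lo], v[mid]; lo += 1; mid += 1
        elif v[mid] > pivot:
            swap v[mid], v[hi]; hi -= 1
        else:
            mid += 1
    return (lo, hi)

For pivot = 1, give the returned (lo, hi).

(0, 0)

pivot = 1; lo=0, mid=0, hi=10
v[mid]=19>1: swap v[0],v[10]; hi=9 → 8 4 5 12 14 15 16 1 18 9 19
v[mid]=8>1: swap v[0],v[9]; hi=8 → 9 4 5 12 14 15 16 1 18 8 19
v[mid]=9>1: swap v[0],v[8]; hi=7 → 18 4 5 12 14 15 16 1 9 8 19
v[mid]=18>1: swap v[0],v[7]; hi=6 → 1 4 5 12 14 15 16 18 9 8 19
v[mid]=1=1: mid=1
v[mid]=4>1: swap v[1],v[6]; hi=5 → 1 16 5 12 14 15 4 18 9 8 19
v[mid]=16>1: swap v[1],v[5]; hi=4 → 1 15 5 12 14 16 4 18 9 8 19
v[mid]=15>1: swap v[1],v[4]; hi=3 → 1 14 5 12 15 16 4 18 9 8 19
v[mid]=14>1: swap v[1],v[3]; hi=2 → 1 12 5 14 15 16 4 18 9 8 19
v[mid]=12>1: swap v[1],v[2]; hi=1 → 1 5 12 14 15 16 4 18 9 8 19
v[mid]=5>1: swap v[1],v[1]; hi=0 → 1 5 12 14 15 16 4 18 9 8 19
end: lo=0, hi=0; v = 1 5 12 14 15 16 4 18 9 8 19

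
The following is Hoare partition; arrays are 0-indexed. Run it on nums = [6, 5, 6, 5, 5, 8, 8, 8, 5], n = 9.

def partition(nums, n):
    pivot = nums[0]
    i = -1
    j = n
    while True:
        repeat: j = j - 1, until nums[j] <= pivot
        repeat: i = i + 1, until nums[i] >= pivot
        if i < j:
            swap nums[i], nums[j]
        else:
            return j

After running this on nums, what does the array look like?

[5, 5, 5, 5, 6, 8, 8, 8, 6]

pivot = nums[0] = 6; i = -1, j = 9
j→8 (nums[8]=5≤6), i→0 (nums[0]=6≥6); i<j, swap → [5, 5, 6, 5, 5, 8, 8, 8, 6]
j→4 (nums[4]=5≤6), i→2 (nums[2]=6≥6); i<j, swap → [5, 5, 5, 5, 6, 8, 8, 8, 6]
j→3, i→4; i≥j, return j=3. nums = [5, 5, 5, 5, 6, 8, 8, 8, 6]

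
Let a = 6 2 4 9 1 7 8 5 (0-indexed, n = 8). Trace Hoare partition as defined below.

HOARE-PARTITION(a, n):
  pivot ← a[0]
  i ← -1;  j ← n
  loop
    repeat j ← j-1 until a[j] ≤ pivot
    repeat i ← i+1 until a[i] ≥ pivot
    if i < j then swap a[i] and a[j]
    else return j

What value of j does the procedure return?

3

pivot=6
j stops at 7 (5), i stops at 0 (6); swap ⇒ 5 2 4 9 1 7 8 6
j stops at 4 (1), i stops at 3 (9); swap ⇒ 5 2 4 1 9 7 8 6
j stops at 3, i stops at 4; i≥j ⇒ return 3. a=5 2 4 1 9 7 8 6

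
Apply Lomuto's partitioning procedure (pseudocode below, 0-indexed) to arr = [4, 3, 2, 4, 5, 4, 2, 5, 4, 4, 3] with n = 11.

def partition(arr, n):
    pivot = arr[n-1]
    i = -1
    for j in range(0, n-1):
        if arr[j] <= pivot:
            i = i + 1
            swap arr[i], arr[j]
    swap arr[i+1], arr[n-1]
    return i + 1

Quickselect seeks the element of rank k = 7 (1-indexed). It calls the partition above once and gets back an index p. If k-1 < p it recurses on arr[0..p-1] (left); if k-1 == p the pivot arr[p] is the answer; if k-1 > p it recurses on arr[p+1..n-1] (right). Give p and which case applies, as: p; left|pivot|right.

pivot=3, i=-1
j=0: 4>3, skip
j=1: 3≤3, i=0, swap(0,1) ⇒ [3, 4, 2, 4, 5, 4, 2, 5, 4, 4, 3]
j=2: 2≤3, i=1, swap(1,2) ⇒ [3, 2, 4, 4, 5, 4, 2, 5, 4, 4, 3]
j=3: 4>3, skip
j=4: 5>3, skip
j=5: 4>3, skip
j=6: 2≤3, i=2, swap(2,6) ⇒ [3, 2, 2, 4, 5, 4, 4, 5, 4, 4, 3]
j=7: 5>3, skip
j=8: 4>3, skip
j=9: 4>3, skip
swap(3,10) ⇒ [3, 2, 2, 3, 5, 4, 4, 5, 4, 4, 4]; return 3
p = 3; k-1 = 6 > 3 ⇒ right

3; right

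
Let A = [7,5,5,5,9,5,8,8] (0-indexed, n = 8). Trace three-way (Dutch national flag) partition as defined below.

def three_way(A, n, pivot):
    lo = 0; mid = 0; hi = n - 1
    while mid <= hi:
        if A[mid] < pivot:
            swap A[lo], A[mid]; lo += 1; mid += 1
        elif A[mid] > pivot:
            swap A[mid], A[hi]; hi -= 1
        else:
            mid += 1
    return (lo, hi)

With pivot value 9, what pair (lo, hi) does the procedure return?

pivot = 9; lo=0, mid=0, hi=7
A[mid]=7<9: swap A[0],A[0]; lo=1,mid=1 → [7,5,5,5,9,5,8,8]
A[mid]=5<9: swap A[1],A[1]; lo=2,mid=2 → [7,5,5,5,9,5,8,8]
A[mid]=5<9: swap A[2],A[2]; lo=3,mid=3 → [7,5,5,5,9,5,8,8]
A[mid]=5<9: swap A[3],A[3]; lo=4,mid=4 → [7,5,5,5,9,5,8,8]
A[mid]=9=9: mid=5
A[mid]=5<9: swap A[4],A[5]; lo=5,mid=6 → [7,5,5,5,5,9,8,8]
A[mid]=8<9: swap A[5],A[6]; lo=6,mid=7 → [7,5,5,5,5,8,9,8]
A[mid]=8<9: swap A[6],A[7]; lo=7,mid=8 → [7,5,5,5,5,8,8,9]
end: lo=7, hi=7; A = [7,5,5,5,5,8,8,9]

(7, 7)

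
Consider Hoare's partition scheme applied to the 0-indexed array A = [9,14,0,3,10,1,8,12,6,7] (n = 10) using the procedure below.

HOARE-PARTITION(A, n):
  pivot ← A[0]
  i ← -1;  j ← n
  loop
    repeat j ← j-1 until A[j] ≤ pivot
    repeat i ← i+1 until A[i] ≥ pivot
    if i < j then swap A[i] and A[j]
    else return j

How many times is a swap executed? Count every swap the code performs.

3

pivot=9
j stops at 9 (7), i stops at 0 (9); swap ⇒ [7,14,0,3,10,1,8,12,6,9]
j stops at 8 (6), i stops at 1 (14); swap ⇒ [7,6,0,3,10,1,8,12,14,9]
j stops at 6 (8), i stops at 4 (10); swap ⇒ [7,6,0,3,8,1,10,12,14,9]
j stops at 5, i stops at 6; i≥j ⇒ return 5. A=[7,6,0,3,8,1,10,12,14,9]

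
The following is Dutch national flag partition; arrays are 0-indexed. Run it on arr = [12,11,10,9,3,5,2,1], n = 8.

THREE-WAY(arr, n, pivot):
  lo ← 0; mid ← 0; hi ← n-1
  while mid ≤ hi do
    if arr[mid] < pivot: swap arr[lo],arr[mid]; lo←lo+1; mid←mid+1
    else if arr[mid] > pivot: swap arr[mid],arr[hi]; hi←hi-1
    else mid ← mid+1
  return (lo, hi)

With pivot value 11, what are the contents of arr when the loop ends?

[1,10,9,3,5,2,11,12]

lo=0 mid=0 hi=7
12>11: swap(0,7), hi=6 ⇒ [1,11,10,9,3,5,2,12]
1<11: swap(0,0), lo=1 mid=1 ⇒ [1,11,10,9,3,5,2,12]
11=11: mid=2
10<11: swap(1,2), lo=2 mid=3 ⇒ [1,10,11,9,3,5,2,12]
9<11: swap(2,3), lo=3 mid=4 ⇒ [1,10,9,11,3,5,2,12]
3<11: swap(3,4), lo=4 mid=5 ⇒ [1,10,9,3,11,5,2,12]
5<11: swap(4,5), lo=5 mid=6 ⇒ [1,10,9,3,5,11,2,12]
2<11: swap(5,6), lo=6 mid=7 ⇒ [1,10,9,3,5,2,11,12]
done. lo=6 hi=6; arr=[1,10,9,3,5,2,11,12]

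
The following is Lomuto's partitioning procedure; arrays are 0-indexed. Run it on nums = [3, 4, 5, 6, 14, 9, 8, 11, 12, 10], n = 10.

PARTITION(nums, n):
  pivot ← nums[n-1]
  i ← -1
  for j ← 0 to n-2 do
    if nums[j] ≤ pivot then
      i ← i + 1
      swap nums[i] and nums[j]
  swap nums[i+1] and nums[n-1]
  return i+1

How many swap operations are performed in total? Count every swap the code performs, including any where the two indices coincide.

pivot=10, i=-1
j=0: 3≤10, i=0, swap(0,0) ⇒ [3, 4, 5, 6, 14, 9, 8, 11, 12, 10]
j=1: 4≤10, i=1, swap(1,1) ⇒ [3, 4, 5, 6, 14, 9, 8, 11, 12, 10]
j=2: 5≤10, i=2, swap(2,2) ⇒ [3, 4, 5, 6, 14, 9, 8, 11, 12, 10]
j=3: 6≤10, i=3, swap(3,3) ⇒ [3, 4, 5, 6, 14, 9, 8, 11, 12, 10]
j=4: 14>10, skip
j=5: 9≤10, i=4, swap(4,5) ⇒ [3, 4, 5, 6, 9, 14, 8, 11, 12, 10]
j=6: 8≤10, i=5, swap(5,6) ⇒ [3, 4, 5, 6, 9, 8, 14, 11, 12, 10]
j=7: 11>10, skip
j=8: 12>10, skip
swap(6,9) ⇒ [3, 4, 5, 6, 9, 8, 10, 11, 12, 14]; return 6

7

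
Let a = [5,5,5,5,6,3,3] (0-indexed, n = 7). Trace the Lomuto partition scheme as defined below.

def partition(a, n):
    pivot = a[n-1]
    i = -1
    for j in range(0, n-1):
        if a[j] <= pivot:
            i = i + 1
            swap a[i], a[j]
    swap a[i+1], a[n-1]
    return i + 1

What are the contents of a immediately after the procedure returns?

pivot=3, i=-1
j=0: 5>3, skip
j=1: 5>3, skip
j=2: 5>3, skip
j=3: 5>3, skip
j=4: 6>3, skip
j=5: 3≤3, i=0, swap(0,5) ⇒ [3,5,5,5,6,5,3]
swap(1,6) ⇒ [3,3,5,5,6,5,5]; return 1

[3,3,5,5,6,5,5]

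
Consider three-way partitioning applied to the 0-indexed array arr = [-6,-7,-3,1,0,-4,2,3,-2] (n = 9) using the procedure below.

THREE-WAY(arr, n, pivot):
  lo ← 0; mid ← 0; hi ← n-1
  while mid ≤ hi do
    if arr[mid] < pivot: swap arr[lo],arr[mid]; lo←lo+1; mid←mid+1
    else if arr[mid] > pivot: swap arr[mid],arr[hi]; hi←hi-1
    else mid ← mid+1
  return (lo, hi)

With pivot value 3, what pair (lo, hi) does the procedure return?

(8, 8)

pivot = 3; lo=0, mid=0, hi=8
arr[mid]=-6<3: swap arr[0],arr[0]; lo=1,mid=1 → [-6,-7,-3,1,0,-4,2,3,-2]
arr[mid]=-7<3: swap arr[1],arr[1]; lo=2,mid=2 → [-6,-7,-3,1,0,-4,2,3,-2]
arr[mid]=-3<3: swap arr[2],arr[2]; lo=3,mid=3 → [-6,-7,-3,1,0,-4,2,3,-2]
arr[mid]=1<3: swap arr[3],arr[3]; lo=4,mid=4 → [-6,-7,-3,1,0,-4,2,3,-2]
arr[mid]=0<3: swap arr[4],arr[4]; lo=5,mid=5 → [-6,-7,-3,1,0,-4,2,3,-2]
arr[mid]=-4<3: swap arr[5],arr[5]; lo=6,mid=6 → [-6,-7,-3,1,0,-4,2,3,-2]
arr[mid]=2<3: swap arr[6],arr[6]; lo=7,mid=7 → [-6,-7,-3,1,0,-4,2,3,-2]
arr[mid]=3=3: mid=8
arr[mid]=-2<3: swap arr[7],arr[8]; lo=8,mid=9 → [-6,-7,-3,1,0,-4,2,-2,3]
end: lo=8, hi=8; arr = [-6,-7,-3,1,0,-4,2,-2,3]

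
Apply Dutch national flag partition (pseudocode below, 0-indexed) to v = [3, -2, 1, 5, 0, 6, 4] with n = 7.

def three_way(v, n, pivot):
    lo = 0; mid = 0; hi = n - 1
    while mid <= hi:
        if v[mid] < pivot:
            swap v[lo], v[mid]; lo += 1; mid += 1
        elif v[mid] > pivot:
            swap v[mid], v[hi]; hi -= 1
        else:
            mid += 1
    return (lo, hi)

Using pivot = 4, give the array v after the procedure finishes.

[3, -2, 1, 0, 4, 6, 5]

lo=0 mid=0 hi=6
3<4: swap(0,0), lo=1 mid=1 ⇒ [3, -2, 1, 5, 0, 6, 4]
-2<4: swap(1,1), lo=2 mid=2 ⇒ [3, -2, 1, 5, 0, 6, 4]
1<4: swap(2,2), lo=3 mid=3 ⇒ [3, -2, 1, 5, 0, 6, 4]
5>4: swap(3,6), hi=5 ⇒ [3, -2, 1, 4, 0, 6, 5]
4=4: mid=4
0<4: swap(3,4), lo=4 mid=5 ⇒ [3, -2, 1, 0, 4, 6, 5]
6>4: swap(5,5), hi=4 ⇒ [3, -2, 1, 0, 4, 6, 5]
done. lo=4 hi=4; v=[3, -2, 1, 0, 4, 6, 5]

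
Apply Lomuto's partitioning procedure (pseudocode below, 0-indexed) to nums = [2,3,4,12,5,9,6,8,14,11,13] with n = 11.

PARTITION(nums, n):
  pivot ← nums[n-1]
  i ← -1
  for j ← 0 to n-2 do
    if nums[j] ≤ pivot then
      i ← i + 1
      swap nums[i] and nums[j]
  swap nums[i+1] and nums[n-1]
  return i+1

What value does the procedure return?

9

pivot = nums[10] = 13; i = -1
j=0: nums[0]=2 ≤ 13 → i=0, swap nums[0],nums[0] (no change) → [2,3,4,12,5,9,6,8,14,11,13]
j=1: nums[1]=3 ≤ 13 → i=1, swap nums[1],nums[1] (no change) → [2,3,4,12,5,9,6,8,14,11,13]
j=2: nums[2]=4 ≤ 13 → i=2, swap nums[2],nums[2] (no change) → [2,3,4,12,5,9,6,8,14,11,13]
j=3: nums[3]=12 ≤ 13 → i=3, swap nums[3],nums[3] (no change) → [2,3,4,12,5,9,6,8,14,11,13]
j=4: nums[4]=5 ≤ 13 → i=4, swap nums[4],nums[4] (no change) → [2,3,4,12,5,9,6,8,14,11,13]
j=5: nums[5]=9 ≤ 13 → i=5, swap nums[5],nums[5] (no change) → [2,3,4,12,5,9,6,8,14,11,13]
j=6: nums[6]=6 ≤ 13 → i=6, swap nums[6],nums[6] (no change) → [2,3,4,12,5,9,6,8,14,11,13]
j=7: nums[7]=8 ≤ 13 → i=7, swap nums[7],nums[7] (no change) → [2,3,4,12,5,9,6,8,14,11,13]
j=8: nums[8]=14 > 13 → no swap
j=9: nums[9]=11 ≤ 13 → i=8, swap nums[8],nums[9] → [2,3,4,12,5,9,6,8,11,14,13]
final swap nums[9],nums[10] → [2,3,4,12,5,9,6,8,11,13,14]; return 9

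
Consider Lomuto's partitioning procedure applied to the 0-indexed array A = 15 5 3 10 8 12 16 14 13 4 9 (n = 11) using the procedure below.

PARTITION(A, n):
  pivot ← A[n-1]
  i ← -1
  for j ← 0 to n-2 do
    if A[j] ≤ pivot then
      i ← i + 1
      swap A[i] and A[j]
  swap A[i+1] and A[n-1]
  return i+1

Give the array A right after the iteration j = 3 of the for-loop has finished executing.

pivot=9, i=-1
j=0: 15>9, skip
j=1: 5≤9, i=0, swap(0,1) ⇒ 5 15 3 10 8 12 16 14 13 4 9
j=2: 3≤9, i=1, swap(1,2) ⇒ 5 3 15 10 8 12 16 14 13 4 9
j=3: 10>9, skip
(after j=3) A = 5 3 15 10 8 12 16 14 13 4 9

5 3 15 10 8 12 16 14 13 4 9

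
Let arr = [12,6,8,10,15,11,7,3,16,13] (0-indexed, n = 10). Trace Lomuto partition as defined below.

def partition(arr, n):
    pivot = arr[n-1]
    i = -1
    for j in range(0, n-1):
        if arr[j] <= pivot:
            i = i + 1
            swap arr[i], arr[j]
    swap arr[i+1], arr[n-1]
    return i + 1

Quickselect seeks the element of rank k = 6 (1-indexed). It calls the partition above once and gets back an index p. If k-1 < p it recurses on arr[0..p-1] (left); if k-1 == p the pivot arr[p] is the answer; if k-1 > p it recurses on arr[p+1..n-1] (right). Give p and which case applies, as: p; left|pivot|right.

pivot = arr[9] = 13; i = -1
j=0: arr[0]=12 ≤ 13 → i=0, swap arr[0],arr[0] (no change) → [12,6,8,10,15,11,7,3,16,13]
j=1: arr[1]=6 ≤ 13 → i=1, swap arr[1],arr[1] (no change) → [12,6,8,10,15,11,7,3,16,13]
j=2: arr[2]=8 ≤ 13 → i=2, swap arr[2],arr[2] (no change) → [12,6,8,10,15,11,7,3,16,13]
j=3: arr[3]=10 ≤ 13 → i=3, swap arr[3],arr[3] (no change) → [12,6,8,10,15,11,7,3,16,13]
j=4: arr[4]=15 > 13 → no swap
j=5: arr[5]=11 ≤ 13 → i=4, swap arr[4],arr[5] → [12,6,8,10,11,15,7,3,16,13]
j=6: arr[6]=7 ≤ 13 → i=5, swap arr[5],arr[6] → [12,6,8,10,11,7,15,3,16,13]
j=7: arr[7]=3 ≤ 13 → i=6, swap arr[6],arr[7] → [12,6,8,10,11,7,3,15,16,13]
j=8: arr[8]=16 > 13 → no swap
final swap arr[7],arr[9] → [12,6,8,10,11,7,3,13,16,15]; return 7
p = 7; k-1 = 5 < 7 ⇒ left

7; left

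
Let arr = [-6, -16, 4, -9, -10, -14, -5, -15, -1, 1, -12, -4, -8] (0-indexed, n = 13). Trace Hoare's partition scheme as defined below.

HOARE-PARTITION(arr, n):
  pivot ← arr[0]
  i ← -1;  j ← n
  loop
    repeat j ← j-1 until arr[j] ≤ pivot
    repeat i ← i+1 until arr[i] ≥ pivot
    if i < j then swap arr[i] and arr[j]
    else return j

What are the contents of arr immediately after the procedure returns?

pivot = arr[0] = -6; i = -1, j = 13
j→12 (arr[12]=-8≤-6), i→0 (arr[0]=-6≥-6); i<j, swap → [-8, -16, 4, -9, -10, -14, -5, -15, -1, 1, -12, -4, -6]
j→10 (arr[10]=-12≤-6), i→2 (arr[2]=4≥-6); i<j, swap → [-8, -16, -12, -9, -10, -14, -5, -15, -1, 1, 4, -4, -6]
j→7 (arr[7]=-15≤-6), i→6 (arr[6]=-5≥-6); i<j, swap → [-8, -16, -12, -9, -10, -14, -15, -5, -1, 1, 4, -4, -6]
j→6, i→7; i≥j, return j=6. arr = [-8, -16, -12, -9, -10, -14, -15, -5, -1, 1, 4, -4, -6]

[-8, -16, -12, -9, -10, -14, -15, -5, -1, 1, 4, -4, -6]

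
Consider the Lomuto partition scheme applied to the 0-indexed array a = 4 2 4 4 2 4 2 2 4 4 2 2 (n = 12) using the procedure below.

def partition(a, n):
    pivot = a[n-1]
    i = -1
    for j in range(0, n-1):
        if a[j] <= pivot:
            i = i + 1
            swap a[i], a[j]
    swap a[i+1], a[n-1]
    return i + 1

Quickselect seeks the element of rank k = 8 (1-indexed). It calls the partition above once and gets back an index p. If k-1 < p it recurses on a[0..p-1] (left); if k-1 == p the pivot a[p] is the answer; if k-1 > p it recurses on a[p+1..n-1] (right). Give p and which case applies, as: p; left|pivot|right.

5; right

pivot=2, i=-1
j=0: 4>2, skip
j=1: 2≤2, i=0, swap(0,1) ⇒ 2 4 4 4 2 4 2 2 4 4 2 2
j=2: 4>2, skip
j=3: 4>2, skip
j=4: 2≤2, i=1, swap(1,4) ⇒ 2 2 4 4 4 4 2 2 4 4 2 2
j=5: 4>2, skip
j=6: 2≤2, i=2, swap(2,6) ⇒ 2 2 2 4 4 4 4 2 4 4 2 2
j=7: 2≤2, i=3, swap(3,7) ⇒ 2 2 2 2 4 4 4 4 4 4 2 2
j=8: 4>2, skip
j=9: 4>2, skip
j=10: 2≤2, i=4, swap(4,10) ⇒ 2 2 2 2 2 4 4 4 4 4 4 2
swap(5,11) ⇒ 2 2 2 2 2 2 4 4 4 4 4 4; return 5
p = 5; k-1 = 7 > 5 ⇒ right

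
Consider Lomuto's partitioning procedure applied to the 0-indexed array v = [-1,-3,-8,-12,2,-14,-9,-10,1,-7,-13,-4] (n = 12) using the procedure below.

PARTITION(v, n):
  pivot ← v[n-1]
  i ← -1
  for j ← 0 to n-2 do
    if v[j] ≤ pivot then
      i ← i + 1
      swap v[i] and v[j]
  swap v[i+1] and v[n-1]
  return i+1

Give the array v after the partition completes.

[-8,-12,-14,-9,-10,-7,-13,-4,1,-1,-3,2]

pivot = v[11] = -4; i = -1
j=0: v[0]=-1 > -4 → no swap
j=1: v[1]=-3 > -4 → no swap
j=2: v[2]=-8 ≤ -4 → i=0, swap v[0],v[2] → [-8,-3,-1,-12,2,-14,-9,-10,1,-7,-13,-4]
j=3: v[3]=-12 ≤ -4 → i=1, swap v[1],v[3] → [-8,-12,-1,-3,2,-14,-9,-10,1,-7,-13,-4]
j=4: v[4]=2 > -4 → no swap
j=5: v[5]=-14 ≤ -4 → i=2, swap v[2],v[5] → [-8,-12,-14,-3,2,-1,-9,-10,1,-7,-13,-4]
j=6: v[6]=-9 ≤ -4 → i=3, swap v[3],v[6] → [-8,-12,-14,-9,2,-1,-3,-10,1,-7,-13,-4]
j=7: v[7]=-10 ≤ -4 → i=4, swap v[4],v[7] → [-8,-12,-14,-9,-10,-1,-3,2,1,-7,-13,-4]
j=8: v[8]=1 > -4 → no swap
j=9: v[9]=-7 ≤ -4 → i=5, swap v[5],v[9] → [-8,-12,-14,-9,-10,-7,-3,2,1,-1,-13,-4]
j=10: v[10]=-13 ≤ -4 → i=6, swap v[6],v[10] → [-8,-12,-14,-9,-10,-7,-13,2,1,-1,-3,-4]
final swap v[7],v[11] → [-8,-12,-14,-9,-10,-7,-13,-4,1,-1,-3,2]; return 7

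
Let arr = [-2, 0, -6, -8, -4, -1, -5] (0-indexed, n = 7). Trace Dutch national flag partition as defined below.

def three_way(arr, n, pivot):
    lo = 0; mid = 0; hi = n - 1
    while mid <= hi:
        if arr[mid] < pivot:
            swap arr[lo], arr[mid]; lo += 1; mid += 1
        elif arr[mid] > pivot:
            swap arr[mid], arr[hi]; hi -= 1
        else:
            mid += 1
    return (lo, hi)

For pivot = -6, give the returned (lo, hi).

pivot = -6; lo=0, mid=0, hi=6
arr[mid]=-2>-6: swap arr[0],arr[6]; hi=5 → [-5, 0, -6, -8, -4, -1, -2]
arr[mid]=-5>-6: swap arr[0],arr[5]; hi=4 → [-1, 0, -6, -8, -4, -5, -2]
arr[mid]=-1>-6: swap arr[0],arr[4]; hi=3 → [-4, 0, -6, -8, -1, -5, -2]
arr[mid]=-4>-6: swap arr[0],arr[3]; hi=2 → [-8, 0, -6, -4, -1, -5, -2]
arr[mid]=-8<-6: swap arr[0],arr[0]; lo=1,mid=1 → [-8, 0, -6, -4, -1, -5, -2]
arr[mid]=0>-6: swap arr[1],arr[2]; hi=1 → [-8, -6, 0, -4, -1, -5, -2]
arr[mid]=-6=-6: mid=2
end: lo=1, hi=1; arr = [-8, -6, 0, -4, -1, -5, -2]

(1, 1)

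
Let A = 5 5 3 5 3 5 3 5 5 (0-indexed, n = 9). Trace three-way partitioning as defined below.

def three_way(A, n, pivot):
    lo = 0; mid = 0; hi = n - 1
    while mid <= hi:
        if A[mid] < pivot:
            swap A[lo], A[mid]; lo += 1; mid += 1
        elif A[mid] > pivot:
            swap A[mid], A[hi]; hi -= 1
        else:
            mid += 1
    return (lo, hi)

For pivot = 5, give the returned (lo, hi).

(3, 8)

pivot = 5; lo=0, mid=0, hi=8
A[mid]=5=5: mid=1
A[mid]=5=5: mid=2
A[mid]=3<5: swap A[0],A[2]; lo=1,mid=3 → 3 5 5 5 3 5 3 5 5
A[mid]=5=5: mid=4
A[mid]=3<5: swap A[1],A[4]; lo=2,mid=5 → 3 3 5 5 5 5 3 5 5
A[mid]=5=5: mid=6
A[mid]=3<5: swap A[2],A[6]; lo=3,mid=7 → 3 3 3 5 5 5 5 5 5
A[mid]=5=5: mid=8
A[mid]=5=5: mid=9
end: lo=3, hi=8; A = 3 3 3 5 5 5 5 5 5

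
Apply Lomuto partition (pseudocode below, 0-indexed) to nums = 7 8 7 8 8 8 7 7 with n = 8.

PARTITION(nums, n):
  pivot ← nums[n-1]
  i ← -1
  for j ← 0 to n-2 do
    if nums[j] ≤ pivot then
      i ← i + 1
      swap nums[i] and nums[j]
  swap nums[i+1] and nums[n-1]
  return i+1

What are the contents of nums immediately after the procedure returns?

pivot=7, i=-1
j=0: 7≤7, i=0, swap(0,0) ⇒ 7 8 7 8 8 8 7 7
j=1: 8>7, skip
j=2: 7≤7, i=1, swap(1,2) ⇒ 7 7 8 8 8 8 7 7
j=3: 8>7, skip
j=4: 8>7, skip
j=5: 8>7, skip
j=6: 7≤7, i=2, swap(2,6) ⇒ 7 7 7 8 8 8 8 7
swap(3,7) ⇒ 7 7 7 7 8 8 8 8; return 3

7 7 7 7 8 8 8 8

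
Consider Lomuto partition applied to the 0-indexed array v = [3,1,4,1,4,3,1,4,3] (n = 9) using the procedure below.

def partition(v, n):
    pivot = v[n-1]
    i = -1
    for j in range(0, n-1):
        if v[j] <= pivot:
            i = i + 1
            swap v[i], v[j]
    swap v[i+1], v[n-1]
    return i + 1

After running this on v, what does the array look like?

[3,1,1,3,1,3,4,4,4]

pivot = v[8] = 3; i = -1
j=0: v[0]=3 ≤ 3 → i=0, swap v[0],v[0] (no change) → [3,1,4,1,4,3,1,4,3]
j=1: v[1]=1 ≤ 3 → i=1, swap v[1],v[1] (no change) → [3,1,4,1,4,3,1,4,3]
j=2: v[2]=4 > 3 → no swap
j=3: v[3]=1 ≤ 3 → i=2, swap v[2],v[3] → [3,1,1,4,4,3,1,4,3]
j=4: v[4]=4 > 3 → no swap
j=5: v[5]=3 ≤ 3 → i=3, swap v[3],v[5] → [3,1,1,3,4,4,1,4,3]
j=6: v[6]=1 ≤ 3 → i=4, swap v[4],v[6] → [3,1,1,3,1,4,4,4,3]
j=7: v[7]=4 > 3 → no swap
final swap v[5],v[8] → [3,1,1,3,1,3,4,4,4]; return 5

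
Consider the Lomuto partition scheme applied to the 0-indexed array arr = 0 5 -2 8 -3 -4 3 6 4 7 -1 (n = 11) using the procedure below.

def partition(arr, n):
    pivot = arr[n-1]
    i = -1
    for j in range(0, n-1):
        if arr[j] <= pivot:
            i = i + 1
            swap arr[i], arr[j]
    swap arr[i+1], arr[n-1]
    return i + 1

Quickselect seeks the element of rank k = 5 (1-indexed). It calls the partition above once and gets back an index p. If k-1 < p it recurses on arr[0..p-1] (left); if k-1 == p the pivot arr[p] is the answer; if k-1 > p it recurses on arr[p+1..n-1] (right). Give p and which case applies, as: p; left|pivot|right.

pivot=-1, i=-1
j=0: 0>-1, skip
j=1: 5>-1, skip
j=2: -2≤-1, i=0, swap(0,2) ⇒ -2 5 0 8 -3 -4 3 6 4 7 -1
j=3: 8>-1, skip
j=4: -3≤-1, i=1, swap(1,4) ⇒ -2 -3 0 8 5 -4 3 6 4 7 -1
j=5: -4≤-1, i=2, swap(2,5) ⇒ -2 -3 -4 8 5 0 3 6 4 7 -1
j=6: 3>-1, skip
j=7: 6>-1, skip
j=8: 4>-1, skip
j=9: 7>-1, skip
swap(3,10) ⇒ -2 -3 -4 -1 5 0 3 6 4 7 8; return 3
p = 3; k-1 = 4 > 3 ⇒ right

3; right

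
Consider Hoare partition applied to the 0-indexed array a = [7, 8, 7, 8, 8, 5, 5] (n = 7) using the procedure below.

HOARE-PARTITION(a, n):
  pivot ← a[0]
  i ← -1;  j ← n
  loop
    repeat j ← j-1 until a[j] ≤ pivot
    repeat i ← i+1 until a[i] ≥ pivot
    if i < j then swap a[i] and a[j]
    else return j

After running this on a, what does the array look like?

[5, 5, 7, 8, 8, 8, 7]

pivot = a[0] = 7; i = -1, j = 7
j→6 (a[6]=5≤7), i→0 (a[0]=7≥7); i<j, swap → [5, 8, 7, 8, 8, 5, 7]
j→5 (a[5]=5≤7), i→1 (a[1]=8≥7); i<j, swap → [5, 5, 7, 8, 8, 8, 7]
j→2, i→2; i≥j, return j=2. a = [5, 5, 7, 8, 8, 8, 7]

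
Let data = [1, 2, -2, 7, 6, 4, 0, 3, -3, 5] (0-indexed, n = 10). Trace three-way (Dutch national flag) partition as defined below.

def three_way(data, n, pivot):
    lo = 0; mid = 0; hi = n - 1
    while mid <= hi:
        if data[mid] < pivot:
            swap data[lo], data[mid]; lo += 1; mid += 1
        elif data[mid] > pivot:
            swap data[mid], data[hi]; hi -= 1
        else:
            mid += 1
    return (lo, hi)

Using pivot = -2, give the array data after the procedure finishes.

pivot = -2; lo=0, mid=0, hi=9
data[mid]=1>-2: swap data[0],data[9]; hi=8 → [5, 2, -2, 7, 6, 4, 0, 3, -3, 1]
data[mid]=5>-2: swap data[0],data[8]; hi=7 → [-3, 2, -2, 7, 6, 4, 0, 3, 5, 1]
data[mid]=-3<-2: swap data[0],data[0]; lo=1,mid=1 → [-3, 2, -2, 7, 6, 4, 0, 3, 5, 1]
data[mid]=2>-2: swap data[1],data[7]; hi=6 → [-3, 3, -2, 7, 6, 4, 0, 2, 5, 1]
data[mid]=3>-2: swap data[1],data[6]; hi=5 → [-3, 0, -2, 7, 6, 4, 3, 2, 5, 1]
data[mid]=0>-2: swap data[1],data[5]; hi=4 → [-3, 4, -2, 7, 6, 0, 3, 2, 5, 1]
data[mid]=4>-2: swap data[1],data[4]; hi=3 → [-3, 6, -2, 7, 4, 0, 3, 2, 5, 1]
data[mid]=6>-2: swap data[1],data[3]; hi=2 → [-3, 7, -2, 6, 4, 0, 3, 2, 5, 1]
data[mid]=7>-2: swap data[1],data[2]; hi=1 → [-3, -2, 7, 6, 4, 0, 3, 2, 5, 1]
data[mid]=-2=-2: mid=2
end: lo=1, hi=1; data = [-3, -2, 7, 6, 4, 0, 3, 2, 5, 1]

[-3, -2, 7, 6, 4, 0, 3, 2, 5, 1]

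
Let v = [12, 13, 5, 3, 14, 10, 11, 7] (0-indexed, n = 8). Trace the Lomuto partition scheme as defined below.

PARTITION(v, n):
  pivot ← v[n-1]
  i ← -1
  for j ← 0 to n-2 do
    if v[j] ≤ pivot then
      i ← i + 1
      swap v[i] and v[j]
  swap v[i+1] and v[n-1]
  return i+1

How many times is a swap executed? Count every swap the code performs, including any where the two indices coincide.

3

pivot=7, i=-1
j=0: 12>7, skip
j=1: 13>7, skip
j=2: 5≤7, i=0, swap(0,2) ⇒ [5, 13, 12, 3, 14, 10, 11, 7]
j=3: 3≤7, i=1, swap(1,3) ⇒ [5, 3, 12, 13, 14, 10, 11, 7]
j=4: 14>7, skip
j=5: 10>7, skip
j=6: 11>7, skip
swap(2,7) ⇒ [5, 3, 7, 13, 14, 10, 11, 12]; return 2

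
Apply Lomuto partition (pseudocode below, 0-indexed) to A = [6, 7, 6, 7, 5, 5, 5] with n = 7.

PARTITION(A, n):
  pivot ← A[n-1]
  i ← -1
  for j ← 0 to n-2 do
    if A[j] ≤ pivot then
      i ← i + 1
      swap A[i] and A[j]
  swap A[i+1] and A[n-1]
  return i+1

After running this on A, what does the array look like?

[5, 5, 5, 7, 6, 7, 6]

pivot=5, i=-1
j=0: 6>5, skip
j=1: 7>5, skip
j=2: 6>5, skip
j=3: 7>5, skip
j=4: 5≤5, i=0, swap(0,4) ⇒ [5, 7, 6, 7, 6, 5, 5]
j=5: 5≤5, i=1, swap(1,5) ⇒ [5, 5, 6, 7, 6, 7, 5]
swap(2,6) ⇒ [5, 5, 5, 7, 6, 7, 6]; return 2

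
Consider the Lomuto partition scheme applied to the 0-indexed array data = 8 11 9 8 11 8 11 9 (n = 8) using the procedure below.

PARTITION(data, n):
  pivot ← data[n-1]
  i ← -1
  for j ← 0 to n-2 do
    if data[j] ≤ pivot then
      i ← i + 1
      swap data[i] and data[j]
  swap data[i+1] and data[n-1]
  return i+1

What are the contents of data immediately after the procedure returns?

8 9 8 8 9 11 11 11

pivot = data[7] = 9; i = -1
j=0: data[0]=8 ≤ 9 → i=0, swap data[0],data[0] (no change) → 8 11 9 8 11 8 11 9
j=1: data[1]=11 > 9 → no swap
j=2: data[2]=9 ≤ 9 → i=1, swap data[1],data[2] → 8 9 11 8 11 8 11 9
j=3: data[3]=8 ≤ 9 → i=2, swap data[2],data[3] → 8 9 8 11 11 8 11 9
j=4: data[4]=11 > 9 → no swap
j=5: data[5]=8 ≤ 9 → i=3, swap data[3],data[5] → 8 9 8 8 11 11 11 9
j=6: data[6]=11 > 9 → no swap
final swap data[4],data[7] → 8 9 8 8 9 11 11 11; return 4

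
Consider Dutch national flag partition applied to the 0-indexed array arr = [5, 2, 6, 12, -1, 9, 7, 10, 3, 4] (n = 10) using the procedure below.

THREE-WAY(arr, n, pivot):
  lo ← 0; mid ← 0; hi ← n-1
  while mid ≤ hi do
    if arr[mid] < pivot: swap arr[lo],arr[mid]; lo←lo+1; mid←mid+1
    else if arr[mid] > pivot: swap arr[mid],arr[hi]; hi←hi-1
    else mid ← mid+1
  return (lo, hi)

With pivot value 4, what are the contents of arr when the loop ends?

pivot = 4; lo=0, mid=0, hi=9
arr[mid]=5>4: swap arr[0],arr[9]; hi=8 → [4, 2, 6, 12, -1, 9, 7, 10, 3, 5]
arr[mid]=4=4: mid=1
arr[mid]=2<4: swap arr[0],arr[1]; lo=1,mid=2 → [2, 4, 6, 12, -1, 9, 7, 10, 3, 5]
arr[mid]=6>4: swap arr[2],arr[8]; hi=7 → [2, 4, 3, 12, -1, 9, 7, 10, 6, 5]
arr[mid]=3<4: swap arr[1],arr[2]; lo=2,mid=3 → [2, 3, 4, 12, -1, 9, 7, 10, 6, 5]
arr[mid]=12>4: swap arr[3],arr[7]; hi=6 → [2, 3, 4, 10, -1, 9, 7, 12, 6, 5]
arr[mid]=10>4: swap arr[3],arr[6]; hi=5 → [2, 3, 4, 7, -1, 9, 10, 12, 6, 5]
arr[mid]=7>4: swap arr[3],arr[5]; hi=4 → [2, 3, 4, 9, -1, 7, 10, 12, 6, 5]
arr[mid]=9>4: swap arr[3],arr[4]; hi=3 → [2, 3, 4, -1, 9, 7, 10, 12, 6, 5]
arr[mid]=-1<4: swap arr[2],arr[3]; lo=3,mid=4 → [2, 3, -1, 4, 9, 7, 10, 12, 6, 5]
end: lo=3, hi=3; arr = [2, 3, -1, 4, 9, 7, 10, 12, 6, 5]

[2, 3, -1, 4, 9, 7, 10, 12, 6, 5]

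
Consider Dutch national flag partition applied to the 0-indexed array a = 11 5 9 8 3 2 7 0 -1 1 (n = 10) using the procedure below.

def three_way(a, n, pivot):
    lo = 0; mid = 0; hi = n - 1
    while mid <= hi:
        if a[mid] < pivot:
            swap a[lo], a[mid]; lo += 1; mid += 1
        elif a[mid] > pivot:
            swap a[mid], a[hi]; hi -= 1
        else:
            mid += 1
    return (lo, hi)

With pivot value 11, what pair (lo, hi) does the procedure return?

pivot = 11; lo=0, mid=0, hi=9
a[mid]=11=11: mid=1
a[mid]=5<11: swap a[0],a[1]; lo=1,mid=2 → 5 11 9 8 3 2 7 0 -1 1
a[mid]=9<11: swap a[1],a[2]; lo=2,mid=3 → 5 9 11 8 3 2 7 0 -1 1
a[mid]=8<11: swap a[2],a[3]; lo=3,mid=4 → 5 9 8 11 3 2 7 0 -1 1
a[mid]=3<11: swap a[3],a[4]; lo=4,mid=5 → 5 9 8 3 11 2 7 0 -1 1
a[mid]=2<11: swap a[4],a[5]; lo=5,mid=6 → 5 9 8 3 2 11 7 0 -1 1
a[mid]=7<11: swap a[5],a[6]; lo=6,mid=7 → 5 9 8 3 2 7 11 0 -1 1
a[mid]=0<11: swap a[6],a[7]; lo=7,mid=8 → 5 9 8 3 2 7 0 11 -1 1
a[mid]=-1<11: swap a[7],a[8]; lo=8,mid=9 → 5 9 8 3 2 7 0 -1 11 1
a[mid]=1<11: swap a[8],a[9]; lo=9,mid=10 → 5 9 8 3 2 7 0 -1 1 11
end: lo=9, hi=9; a = 5 9 8 3 2 7 0 -1 1 11

(9, 9)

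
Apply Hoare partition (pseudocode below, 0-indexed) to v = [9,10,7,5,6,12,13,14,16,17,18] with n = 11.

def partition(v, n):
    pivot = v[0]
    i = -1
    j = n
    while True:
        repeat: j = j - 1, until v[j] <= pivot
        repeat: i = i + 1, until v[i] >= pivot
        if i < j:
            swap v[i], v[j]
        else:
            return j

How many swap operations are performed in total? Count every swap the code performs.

pivot=9
j stops at 4 (6), i stops at 0 (9); swap ⇒ [6,10,7,5,9,12,13,14,16,17,18]
j stops at 3 (5), i stops at 1 (10); swap ⇒ [6,5,7,10,9,12,13,14,16,17,18]
j stops at 2, i stops at 3; i≥j ⇒ return 2. v=[6,5,7,10,9,12,13,14,16,17,18]

2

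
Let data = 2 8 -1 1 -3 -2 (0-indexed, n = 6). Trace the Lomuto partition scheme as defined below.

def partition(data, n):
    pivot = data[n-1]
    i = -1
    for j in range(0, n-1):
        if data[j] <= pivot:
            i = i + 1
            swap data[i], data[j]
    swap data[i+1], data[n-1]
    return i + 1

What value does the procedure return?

pivot = data[5] = -2; i = -1
j=0: data[0]=2 > -2 → no swap
j=1: data[1]=8 > -2 → no swap
j=2: data[2]=-1 > -2 → no swap
j=3: data[3]=1 > -2 → no swap
j=4: data[4]=-3 ≤ -2 → i=0, swap data[0],data[4] → -3 8 -1 1 2 -2
final swap data[1],data[5] → -3 -2 -1 1 2 8; return 1

1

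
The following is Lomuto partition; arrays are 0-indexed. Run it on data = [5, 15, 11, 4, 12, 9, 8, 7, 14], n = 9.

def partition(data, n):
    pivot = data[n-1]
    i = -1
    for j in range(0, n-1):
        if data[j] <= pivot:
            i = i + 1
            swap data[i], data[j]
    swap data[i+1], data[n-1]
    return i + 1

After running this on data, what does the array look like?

[5, 11, 4, 12, 9, 8, 7, 14, 15]

pivot=14, i=-1
j=0: 5≤14, i=0, swap(0,0) ⇒ [5, 15, 11, 4, 12, 9, 8, 7, 14]
j=1: 15>14, skip
j=2: 11≤14, i=1, swap(1,2) ⇒ [5, 11, 15, 4, 12, 9, 8, 7, 14]
j=3: 4≤14, i=2, swap(2,3) ⇒ [5, 11, 4, 15, 12, 9, 8, 7, 14]
j=4: 12≤14, i=3, swap(3,4) ⇒ [5, 11, 4, 12, 15, 9, 8, 7, 14]
j=5: 9≤14, i=4, swap(4,5) ⇒ [5, 11, 4, 12, 9, 15, 8, 7, 14]
j=6: 8≤14, i=5, swap(5,6) ⇒ [5, 11, 4, 12, 9, 8, 15, 7, 14]
j=7: 7≤14, i=6, swap(6,7) ⇒ [5, 11, 4, 12, 9, 8, 7, 15, 14]
swap(7,8) ⇒ [5, 11, 4, 12, 9, 8, 7, 14, 15]; return 7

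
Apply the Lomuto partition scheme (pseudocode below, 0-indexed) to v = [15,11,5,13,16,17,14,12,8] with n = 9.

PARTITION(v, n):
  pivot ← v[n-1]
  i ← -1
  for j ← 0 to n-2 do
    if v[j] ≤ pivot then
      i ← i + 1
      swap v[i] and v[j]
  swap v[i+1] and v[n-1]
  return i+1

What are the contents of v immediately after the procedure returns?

[5,8,15,13,16,17,14,12,11]

pivot = v[8] = 8; i = -1
j=0: v[0]=15 > 8 → no swap
j=1: v[1]=11 > 8 → no swap
j=2: v[2]=5 ≤ 8 → i=0, swap v[0],v[2] → [5,11,15,13,16,17,14,12,8]
j=3: v[3]=13 > 8 → no swap
j=4: v[4]=16 > 8 → no swap
j=5: v[5]=17 > 8 → no swap
j=6: v[6]=14 > 8 → no swap
j=7: v[7]=12 > 8 → no swap
final swap v[1],v[8] → [5,8,15,13,16,17,14,12,11]; return 1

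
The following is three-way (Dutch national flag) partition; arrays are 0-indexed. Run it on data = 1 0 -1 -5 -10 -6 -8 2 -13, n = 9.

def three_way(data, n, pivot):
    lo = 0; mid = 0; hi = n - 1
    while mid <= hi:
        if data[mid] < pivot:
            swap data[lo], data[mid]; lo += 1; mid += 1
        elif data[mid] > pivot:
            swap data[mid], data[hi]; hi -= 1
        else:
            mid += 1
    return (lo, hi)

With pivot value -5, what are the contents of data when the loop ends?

lo=0 mid=0 hi=8
1>-5: swap(0,8), hi=7 ⇒ -13 0 -1 -5 -10 -6 -8 2 1
-13<-5: swap(0,0), lo=1 mid=1 ⇒ -13 0 -1 -5 -10 -6 -8 2 1
0>-5: swap(1,7), hi=6 ⇒ -13 2 -1 -5 -10 -6 -8 0 1
2>-5: swap(1,6), hi=5 ⇒ -13 -8 -1 -5 -10 -6 2 0 1
-8<-5: swap(1,1), lo=2 mid=2 ⇒ -13 -8 -1 -5 -10 -6 2 0 1
-1>-5: swap(2,5), hi=4 ⇒ -13 -8 -6 -5 -10 -1 2 0 1
-6<-5: swap(2,2), lo=3 mid=3 ⇒ -13 -8 -6 -5 -10 -1 2 0 1
-5=-5: mid=4
-10<-5: swap(3,4), lo=4 mid=5 ⇒ -13 -8 -6 -10 -5 -1 2 0 1
done. lo=4 hi=4; data=-13 -8 -6 -10 -5 -1 2 0 1

-13 -8 -6 -10 -5 -1 2 0 1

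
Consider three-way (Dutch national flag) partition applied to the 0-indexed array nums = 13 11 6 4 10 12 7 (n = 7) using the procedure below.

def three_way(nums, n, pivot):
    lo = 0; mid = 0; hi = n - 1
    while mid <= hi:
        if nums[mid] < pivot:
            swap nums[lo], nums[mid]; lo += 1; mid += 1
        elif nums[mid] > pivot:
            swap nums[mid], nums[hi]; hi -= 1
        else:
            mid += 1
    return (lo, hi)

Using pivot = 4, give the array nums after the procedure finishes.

pivot = 4; lo=0, mid=0, hi=6
nums[mid]=13>4: swap nums[0],nums[6]; hi=5 → 7 11 6 4 10 12 13
nums[mid]=7>4: swap nums[0],nums[5]; hi=4 → 12 11 6 4 10 7 13
nums[mid]=12>4: swap nums[0],nums[4]; hi=3 → 10 11 6 4 12 7 13
nums[mid]=10>4: swap nums[0],nums[3]; hi=2 → 4 11 6 10 12 7 13
nums[mid]=4=4: mid=1
nums[mid]=11>4: swap nums[1],nums[2]; hi=1 → 4 6 11 10 12 7 13
nums[mid]=6>4: swap nums[1],nums[1]; hi=0 → 4 6 11 10 12 7 13
end: lo=0, hi=0; nums = 4 6 11 10 12 7 13

4 6 11 10 12 7 13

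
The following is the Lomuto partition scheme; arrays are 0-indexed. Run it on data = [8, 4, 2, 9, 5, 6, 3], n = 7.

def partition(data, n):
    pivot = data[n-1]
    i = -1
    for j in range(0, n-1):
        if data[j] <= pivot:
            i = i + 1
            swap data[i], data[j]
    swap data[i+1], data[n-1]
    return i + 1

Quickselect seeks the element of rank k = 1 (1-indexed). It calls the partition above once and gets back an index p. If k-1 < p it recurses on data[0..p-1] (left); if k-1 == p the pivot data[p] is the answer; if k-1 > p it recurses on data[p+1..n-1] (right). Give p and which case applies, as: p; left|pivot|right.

1; left

pivot=3, i=-1
j=0: 8>3, skip
j=1: 4>3, skip
j=2: 2≤3, i=0, swap(0,2) ⇒ [2, 4, 8, 9, 5, 6, 3]
j=3: 9>3, skip
j=4: 5>3, skip
j=5: 6>3, skip
swap(1,6) ⇒ [2, 3, 8, 9, 5, 6, 4]; return 1
p = 1; k-1 = 0 < 1 ⇒ left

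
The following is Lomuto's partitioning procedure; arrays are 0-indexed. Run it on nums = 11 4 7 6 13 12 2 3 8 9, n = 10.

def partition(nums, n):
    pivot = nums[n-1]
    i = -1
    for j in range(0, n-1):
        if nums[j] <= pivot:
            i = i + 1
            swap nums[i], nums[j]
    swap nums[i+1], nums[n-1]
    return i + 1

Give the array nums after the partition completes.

pivot=9, i=-1
j=0: 11>9, skip
j=1: 4≤9, i=0, swap(0,1) ⇒ 4 11 7 6 13 12 2 3 8 9
j=2: 7≤9, i=1, swap(1,2) ⇒ 4 7 11 6 13 12 2 3 8 9
j=3: 6≤9, i=2, swap(2,3) ⇒ 4 7 6 11 13 12 2 3 8 9
j=4: 13>9, skip
j=5: 12>9, skip
j=6: 2≤9, i=3, swap(3,6) ⇒ 4 7 6 2 13 12 11 3 8 9
j=7: 3≤9, i=4, swap(4,7) ⇒ 4 7 6 2 3 12 11 13 8 9
j=8: 8≤9, i=5, swap(5,8) ⇒ 4 7 6 2 3 8 11 13 12 9
swap(6,9) ⇒ 4 7 6 2 3 8 9 13 12 11; return 6

4 7 6 2 3 8 9 13 12 11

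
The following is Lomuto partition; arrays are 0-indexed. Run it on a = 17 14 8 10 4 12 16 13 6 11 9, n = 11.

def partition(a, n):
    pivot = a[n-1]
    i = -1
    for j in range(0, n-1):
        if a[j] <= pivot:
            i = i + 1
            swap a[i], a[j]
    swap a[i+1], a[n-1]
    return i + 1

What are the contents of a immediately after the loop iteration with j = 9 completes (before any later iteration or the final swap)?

8 4 6 10 14 12 16 13 17 11 9

pivot=9, i=-1
j=0: 17>9, skip
j=1: 14>9, skip
j=2: 8≤9, i=0, swap(0,2) ⇒ 8 14 17 10 4 12 16 13 6 11 9
j=3: 10>9, skip
j=4: 4≤9, i=1, swap(1,4) ⇒ 8 4 17 10 14 12 16 13 6 11 9
j=5: 12>9, skip
j=6: 16>9, skip
j=7: 13>9, skip
j=8: 6≤9, i=2, swap(2,8) ⇒ 8 4 6 10 14 12 16 13 17 11 9
j=9: 11>9, skip
(after j=9) a = 8 4 6 10 14 12 16 13 17 11 9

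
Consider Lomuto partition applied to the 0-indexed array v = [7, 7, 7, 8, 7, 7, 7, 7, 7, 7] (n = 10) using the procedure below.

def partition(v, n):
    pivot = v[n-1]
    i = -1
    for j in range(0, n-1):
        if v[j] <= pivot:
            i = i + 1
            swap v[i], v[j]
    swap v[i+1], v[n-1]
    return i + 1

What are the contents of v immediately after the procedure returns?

pivot = v[9] = 7; i = -1
j=0: v[0]=7 ≤ 7 → i=0, swap v[0],v[0] (no change) → [7, 7, 7, 8, 7, 7, 7, 7, 7, 7]
j=1: v[1]=7 ≤ 7 → i=1, swap v[1],v[1] (no change) → [7, 7, 7, 8, 7, 7, 7, 7, 7, 7]
j=2: v[2]=7 ≤ 7 → i=2, swap v[2],v[2] (no change) → [7, 7, 7, 8, 7, 7, 7, 7, 7, 7]
j=3: v[3]=8 > 7 → no swap
j=4: v[4]=7 ≤ 7 → i=3, swap v[3],v[4] → [7, 7, 7, 7, 8, 7, 7, 7, 7, 7]
j=5: v[5]=7 ≤ 7 → i=4, swap v[4],v[5] → [7, 7, 7, 7, 7, 8, 7, 7, 7, 7]
j=6: v[6]=7 ≤ 7 → i=5, swap v[5],v[6] → [7, 7, 7, 7, 7, 7, 8, 7, 7, 7]
j=7: v[7]=7 ≤ 7 → i=6, swap v[6],v[7] → [7, 7, 7, 7, 7, 7, 7, 8, 7, 7]
j=8: v[8]=7 ≤ 7 → i=7, swap v[7],v[8] → [7, 7, 7, 7, 7, 7, 7, 7, 8, 7]
final swap v[8],v[9] → [7, 7, 7, 7, 7, 7, 7, 7, 7, 8]; return 8

[7, 7, 7, 7, 7, 7, 7, 7, 7, 8]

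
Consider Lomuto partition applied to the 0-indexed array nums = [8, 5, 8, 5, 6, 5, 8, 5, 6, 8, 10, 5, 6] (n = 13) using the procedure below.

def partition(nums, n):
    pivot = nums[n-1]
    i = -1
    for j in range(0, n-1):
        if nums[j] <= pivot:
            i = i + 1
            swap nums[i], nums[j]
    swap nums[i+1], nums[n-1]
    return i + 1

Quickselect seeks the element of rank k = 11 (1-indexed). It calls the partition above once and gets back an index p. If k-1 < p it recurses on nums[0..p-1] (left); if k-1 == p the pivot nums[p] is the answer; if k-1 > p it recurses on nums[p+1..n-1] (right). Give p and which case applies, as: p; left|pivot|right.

7; right

pivot = nums[12] = 6; i = -1
j=0: nums[0]=8 > 6 → no swap
j=1: nums[1]=5 ≤ 6 → i=0, swap nums[0],nums[1] → [5, 8, 8, 5, 6, 5, 8, 5, 6, 8, 10, 5, 6]
j=2: nums[2]=8 > 6 → no swap
j=3: nums[3]=5 ≤ 6 → i=1, swap nums[1],nums[3] → [5, 5, 8, 8, 6, 5, 8, 5, 6, 8, 10, 5, 6]
j=4: nums[4]=6 ≤ 6 → i=2, swap nums[2],nums[4] → [5, 5, 6, 8, 8, 5, 8, 5, 6, 8, 10, 5, 6]
j=5: nums[5]=5 ≤ 6 → i=3, swap nums[3],nums[5] → [5, 5, 6, 5, 8, 8, 8, 5, 6, 8, 10, 5, 6]
j=6: nums[6]=8 > 6 → no swap
j=7: nums[7]=5 ≤ 6 → i=4, swap nums[4],nums[7] → [5, 5, 6, 5, 5, 8, 8, 8, 6, 8, 10, 5, 6]
j=8: nums[8]=6 ≤ 6 → i=5, swap nums[5],nums[8] → [5, 5, 6, 5, 5, 6, 8, 8, 8, 8, 10, 5, 6]
j=9: nums[9]=8 > 6 → no swap
j=10: nums[10]=10 > 6 → no swap
j=11: nums[11]=5 ≤ 6 → i=6, swap nums[6],nums[11] → [5, 5, 6, 5, 5, 6, 5, 8, 8, 8, 10, 8, 6]
final swap nums[7],nums[12] → [5, 5, 6, 5, 5, 6, 5, 6, 8, 8, 10, 8, 8]; return 7
p = 7; k-1 = 10 > 7 ⇒ right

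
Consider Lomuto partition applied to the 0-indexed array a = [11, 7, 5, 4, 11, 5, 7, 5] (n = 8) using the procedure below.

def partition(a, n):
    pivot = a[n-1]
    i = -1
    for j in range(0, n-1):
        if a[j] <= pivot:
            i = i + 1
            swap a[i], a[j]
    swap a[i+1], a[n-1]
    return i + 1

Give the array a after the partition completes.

[5, 4, 5, 5, 11, 11, 7, 7]

pivot=5, i=-1
j=0: 11>5, skip
j=1: 7>5, skip
j=2: 5≤5, i=0, swap(0,2) ⇒ [5, 7, 11, 4, 11, 5, 7, 5]
j=3: 4≤5, i=1, swap(1,3) ⇒ [5, 4, 11, 7, 11, 5, 7, 5]
j=4: 11>5, skip
j=5: 5≤5, i=2, swap(2,5) ⇒ [5, 4, 5, 7, 11, 11, 7, 5]
j=6: 7>5, skip
swap(3,7) ⇒ [5, 4, 5, 5, 11, 11, 7, 7]; return 3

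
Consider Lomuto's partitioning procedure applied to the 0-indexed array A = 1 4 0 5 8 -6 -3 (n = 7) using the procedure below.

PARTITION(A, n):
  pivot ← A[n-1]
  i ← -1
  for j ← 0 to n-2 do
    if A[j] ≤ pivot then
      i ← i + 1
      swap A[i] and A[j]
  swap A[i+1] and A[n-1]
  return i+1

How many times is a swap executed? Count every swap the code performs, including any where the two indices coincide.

pivot = A[6] = -3; i = -1
j=0: A[0]=1 > -3 → no swap
j=1: A[1]=4 > -3 → no swap
j=2: A[2]=0 > -3 → no swap
j=3: A[3]=5 > -3 → no swap
j=4: A[4]=8 > -3 → no swap
j=5: A[5]=-6 ≤ -3 → i=0, swap A[0],A[5] → -6 4 0 5 8 1 -3
final swap A[1],A[6] → -6 -3 0 5 8 1 4; return 1

2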